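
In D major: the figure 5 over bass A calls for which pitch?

E

Counting 4 letter steps above A lands on E; in D major, that letter is E.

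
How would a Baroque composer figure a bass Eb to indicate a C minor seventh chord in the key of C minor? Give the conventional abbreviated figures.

Eb is the third of C minor seventh, so the chord is in first inversion.
A seventh chord in first inversion is figured 6/5/3, conventionally abbreviated 6/5.

6/5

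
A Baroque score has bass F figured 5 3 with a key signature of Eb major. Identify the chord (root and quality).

The figures 5 3 indicate a triad in root position.
In root position the bass is the root, so the root is F.
The chord tones are F, Ab, C, giving F minor.

F minor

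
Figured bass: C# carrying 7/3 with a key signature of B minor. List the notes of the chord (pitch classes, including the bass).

C#, E, G, B

The written figures 7/3 are shorthand for 7/5/3: the 5 is implied.
A third above C# in this key is E.
A fifth above C# in this key is G.
A seventh above C# in this key is B.
Together with the bass C#, this spells C# half-diminished seventh in root position.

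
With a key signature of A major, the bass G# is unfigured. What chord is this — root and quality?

G# diminished

An unfigured bass indicates a triad in root position.
In root position the bass is the root, so the root is G#.
The chord tones are G#, B, D, giving G# diminished.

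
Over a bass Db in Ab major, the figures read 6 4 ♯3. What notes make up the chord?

Db, F#, G, Bb

A third above Db in this key is F, raised to F# by the sharp.
A fourth above Db in this key is G.
A sixth above Db in this key is Bb.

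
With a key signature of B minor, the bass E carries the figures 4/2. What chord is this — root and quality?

F# minor seventh

The figures 4/2 indicate a seventh chord in third inversion.
In third inversion the root lies a second above the bass: a second above E in B minor is F#.
The chord tones are E, F#, A, C#, giving F# minor seventh.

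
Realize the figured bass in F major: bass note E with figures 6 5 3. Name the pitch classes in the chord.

E, G, Bb, C

A third above E in this key is G.
A fifth above E in this key is Bb.
A sixth above E in this key is C.
Together with the bass E, this spells C dominant seventh in first inversion.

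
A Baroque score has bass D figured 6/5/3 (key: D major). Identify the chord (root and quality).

The figures 6/5/3 indicate a seventh chord in first inversion.
In first inversion the root lies a sixth above the bass: a sixth above D in D major is B.
The chord tones are D, F#, A, B, giving B minor seventh.

B minor seventh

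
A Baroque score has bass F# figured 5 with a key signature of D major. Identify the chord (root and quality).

The figures 5 indicate a triad in root position.
In root position the bass is the root, so the root is F#.
The chord tones are F#, A, C#, giving F# minor.

F# minor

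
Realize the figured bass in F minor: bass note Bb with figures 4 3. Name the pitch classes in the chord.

The written figures 4 3 are shorthand for 6/4/3: the 6 is implied.
A third above Bb in this key is Db.
A fourth above Bb in this key is Eb.
A sixth above Bb in this key is G.
Together with the bass Bb, this spells Eb dominant seventh in second inversion.

Bb, Db, Eb, G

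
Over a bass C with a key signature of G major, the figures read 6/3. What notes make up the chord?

A third above C in this key is E.
A sixth above C in this key is A.
Together with the bass C, this spells A minor in first inversion.

C, E, A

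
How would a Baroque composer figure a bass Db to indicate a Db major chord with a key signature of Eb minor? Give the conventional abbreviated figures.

Db is the root of Db major, so the chord is in root position.
A triad in root position is figured 5/3, conventionally abbreviated (no figures — root-position triad).

no figures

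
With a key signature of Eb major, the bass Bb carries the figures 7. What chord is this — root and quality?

Bb dominant seventh

The figures 7 indicate a seventh chord in root position.
In root position the bass is the root, so the root is Bb.
The chord tones are Bb, D, F, Ab, giving Bb dominant seventh.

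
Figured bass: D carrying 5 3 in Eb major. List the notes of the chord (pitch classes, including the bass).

A third above D in this key is F.
A fifth above D in this key is Ab.
Together with the bass D, this spells D diminished in root position.

D, F, Ab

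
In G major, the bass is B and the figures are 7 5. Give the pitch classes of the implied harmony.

B, D, F#, A

The written figures 7 5 are shorthand for 7/5/3: the 3 is implied.
A third above B in this key is D.
A fifth above B in this key is F#.
A seventh above B in this key is A.
Together with the bass B, this spells B minor seventh in root position.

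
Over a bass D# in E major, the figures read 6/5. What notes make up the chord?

The written figures 6/5 are shorthand for 6/5/3: the 3 is implied.
A third above D# in this key is F#.
A fifth above D# in this key is A.
A sixth above D# in this key is B.
Together with the bass D#, this spells B dominant seventh in first inversion.

D#, F#, A, B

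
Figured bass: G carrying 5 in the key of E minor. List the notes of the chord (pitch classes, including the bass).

The written figures 5 are shorthand for 5/3: the 3 is implied.
A third above G in this key is B.
A fifth above G in this key is D.
Together with the bass G, this spells G major in root position.

G, B, D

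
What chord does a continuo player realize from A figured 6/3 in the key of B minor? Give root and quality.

The figures 6/3 indicate a triad in first inversion.
In first inversion the root lies a sixth above the bass: a sixth above A in B minor is F#.
The chord tones are A, C#, F#, giving F# minor.

F# minor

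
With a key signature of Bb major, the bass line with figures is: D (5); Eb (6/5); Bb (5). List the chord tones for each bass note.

D, F, A | Eb, G, Bb, C | Bb, D, F

D (5/3): D, F, A.
Eb (6/5/3): Eb, G, Bb, C.
Bb (5/3): Bb, D, F.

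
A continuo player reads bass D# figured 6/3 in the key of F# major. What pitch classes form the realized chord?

D#, F#, B

A third above D# in this key is F#.
A sixth above D# in this key is B.
Together with the bass D#, this spells B major in first inversion.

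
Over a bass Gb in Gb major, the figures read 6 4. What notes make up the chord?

Gb, Cb, Eb

A fourth above Gb in this key is Cb.
A sixth above Gb in this key is Eb.
Together with the bass Gb, this spells Cb major in second inversion.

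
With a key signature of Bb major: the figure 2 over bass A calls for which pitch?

Bb

Counting 1 letter step above A lands on B; in Bb major, that letter is Bb.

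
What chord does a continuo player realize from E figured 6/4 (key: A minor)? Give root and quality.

A minor

The figures 6/4 indicate a triad in second inversion.
In second inversion the root lies a fourth above the bass: a fourth above E in A minor is A.
The chord tones are E, A, C, giving A minor.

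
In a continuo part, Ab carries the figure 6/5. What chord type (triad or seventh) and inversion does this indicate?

6/5 is shorthand for 6/5/3.
Intervals of 6/5/3 above the bass form a seventh chord; the bass is the third, so this is first inversion.

seventh chord, first inversion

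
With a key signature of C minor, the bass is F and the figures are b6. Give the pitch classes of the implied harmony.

The written figures b6 are shorthand for 6/3: the 3 is implied.
A third above F in this key is Ab.
A sixth above F in this key is D, lowered to Db by the flat.
Together with the bass F, this spells Db major in first inversion.

F, Ab, Db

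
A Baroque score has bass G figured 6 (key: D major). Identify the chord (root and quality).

E minor

The figures 6 indicate a triad in first inversion.
In first inversion the root lies a sixth above the bass: a sixth above G in D major is E.
The chord tones are G, B, E, giving E minor.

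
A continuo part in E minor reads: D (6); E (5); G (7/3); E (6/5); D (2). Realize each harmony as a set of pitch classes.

D, F#, B | E, G, B | G, B, D, F# | E, G, B, C | D, E, G, B

D (6/3): D, F#, B.
E (5/3): E, G, B.
G (7/5/3): G, B, D, F#.
E (6/5/3): E, G, B, C.
D (6/4/2): D, E, G, B.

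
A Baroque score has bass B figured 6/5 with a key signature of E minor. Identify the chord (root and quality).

G major seventh

The figures 6/5 indicate a seventh chord in first inversion.
In first inversion the root lies a sixth above the bass: a sixth above B in E minor is G.
The chord tones are B, D, F#, G, giving G major seventh.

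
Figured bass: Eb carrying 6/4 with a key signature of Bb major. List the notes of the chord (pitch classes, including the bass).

Eb, A, C

A fourth above Eb in this key is A.
A sixth above Eb in this key is C.
Together with the bass Eb, this spells A diminished in second inversion.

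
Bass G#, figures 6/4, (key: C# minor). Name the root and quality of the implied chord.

The figures 6/4 indicate a triad in second inversion.
In second inversion the root lies a fourth above the bass: a fourth above G# in C# minor is C#.
The chord tones are G#, C#, E, giving C# minor.

C# minor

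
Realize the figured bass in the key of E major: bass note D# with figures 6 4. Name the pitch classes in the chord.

A fourth above D# in this key is G#.
A sixth above D# in this key is B.
Together with the bass D#, this spells G# minor in second inversion.

D#, G#, B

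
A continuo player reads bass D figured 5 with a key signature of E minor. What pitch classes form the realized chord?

The written figures 5 are shorthand for 5/3: the 3 is implied.
A third above D in this key is F#.
A fifth above D in this key is A.
Together with the bass D, this spells D major in root position.

D, F#, A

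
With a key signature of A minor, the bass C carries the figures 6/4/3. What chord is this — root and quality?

F major seventh

The figures 6/4/3 indicate a seventh chord in second inversion.
In second inversion the root lies a fourth above the bass: a fourth above C in A minor is F.
The chord tones are C, E, F, A, giving F major seventh.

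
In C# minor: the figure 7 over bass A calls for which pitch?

Counting 6 letter steps above A lands on G; in C# minor, that letter is G#.

G#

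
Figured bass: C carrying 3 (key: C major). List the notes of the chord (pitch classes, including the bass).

The written figures 3 are shorthand for 5/3: the 5 is implied.
A third above C in this key is E.
A fifth above C in this key is G.
Together with the bass C, this spells C major in root position.

C, E, G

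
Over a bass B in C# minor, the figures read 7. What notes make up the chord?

B, D#, F#, A

The written figures 7 are shorthand for 7/5/3: the 5/3 are implied.
A third above B in this key is D#.
A fifth above B in this key is F#.
A seventh above B in this key is A.
Together with the bass B, this spells B dominant seventh in root position.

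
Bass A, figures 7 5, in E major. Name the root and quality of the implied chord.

The figures 7 5 indicate a seventh chord in root position.
In root position the bass is the root, so the root is A.
The chord tones are A, C#, E, G#, giving A major seventh.

A major seventh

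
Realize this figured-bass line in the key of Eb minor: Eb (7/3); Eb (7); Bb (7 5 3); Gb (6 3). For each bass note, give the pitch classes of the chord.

Eb, Gb, Bb, Db | Eb, Gb, Bb, Db | Bb, Db, F, Ab | Gb, Bb, Eb

Eb (7/5/3): Eb, Gb, Bb, Db.
Eb (7/5/3): Eb, Gb, Bb, Db.
Bb (7/5/3): Bb, Db, F, Ab.
Gb (6/3): Gb, Bb, Eb.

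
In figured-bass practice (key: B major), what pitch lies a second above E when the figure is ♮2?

Counting 1 letter step above E lands on F; in B major, that letter is F#.
The ♮2 figure makes it natural, giving F.

F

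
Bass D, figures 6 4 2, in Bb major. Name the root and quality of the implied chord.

The figures 6 4 2 indicate a seventh chord in third inversion.
In third inversion the root lies a second above the bass: a second above D in Bb major is Eb.
The chord tones are D, Eb, G, Bb, giving Eb major seventh.

Eb major seventh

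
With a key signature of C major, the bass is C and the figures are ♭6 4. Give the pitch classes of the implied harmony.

A fourth above C in this key is F.
A sixth above C in this key is A, lowered to Ab by the flat.
Together with the bass C, this spells F minor in second inversion.

C, F, Ab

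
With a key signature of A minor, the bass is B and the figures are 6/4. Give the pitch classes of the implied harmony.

B, E, G

A fourth above B in this key is E.
A sixth above B in this key is G.
Together with the bass B, this spells E minor in second inversion.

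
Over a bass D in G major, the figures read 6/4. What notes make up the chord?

A fourth above D in this key is G.
A sixth above D in this key is B.
Together with the bass D, this spells G major in second inversion.

D, G, B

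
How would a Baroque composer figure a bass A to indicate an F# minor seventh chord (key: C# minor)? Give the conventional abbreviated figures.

6/5

A is the third of F# minor seventh, so the chord is in first inversion.
A seventh chord in first inversion is figured 6/5/3, conventionally abbreviated 6/5.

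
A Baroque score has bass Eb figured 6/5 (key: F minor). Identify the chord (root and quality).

The figures 6/5 indicate a seventh chord in first inversion.
In first inversion the root lies a sixth above the bass: a sixth above Eb in F minor is C.
The chord tones are Eb, G, Bb, C, giving C minor seventh.

C minor seventh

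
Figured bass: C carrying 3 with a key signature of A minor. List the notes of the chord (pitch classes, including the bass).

C, E, G

The written figures 3 are shorthand for 5/3: the 5 is implied.
A third above C in this key is E.
A fifth above C in this key is G.
Together with the bass C, this spells C major in root position.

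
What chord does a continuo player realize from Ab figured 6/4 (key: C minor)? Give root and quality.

The figures 6/4 indicate a triad in second inversion.
In second inversion the root lies a fourth above the bass: a fourth above Ab in C minor is D.
The chord tones are Ab, D, F, giving D diminished.

D diminished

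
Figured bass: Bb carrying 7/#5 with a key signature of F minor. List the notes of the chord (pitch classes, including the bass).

Bb, Db, F#, Ab

The written figures 7/#5 are shorthand for 7/5/3: the 3 is implied.
A third above Bb in this key is Db.
A fifth above Bb in this key is F, raised to F# by the sharp.
A seventh above Bb in this key is Ab.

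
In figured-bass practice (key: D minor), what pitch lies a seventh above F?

Counting 6 letter steps above F lands on E; in D minor, that letter is E.

E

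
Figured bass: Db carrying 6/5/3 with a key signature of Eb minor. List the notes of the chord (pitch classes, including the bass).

A third above Db in this key is F.
A fifth above Db in this key is Ab.
A sixth above Db in this key is Bb.
Together with the bass Db, this spells Bb minor seventh in first inversion.

Db, F, Ab, Bb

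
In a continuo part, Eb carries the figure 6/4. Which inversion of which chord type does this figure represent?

Intervals of 6/4 above the bass form a triad; the bass is the fifth, so this is second inversion.

triad, second inversion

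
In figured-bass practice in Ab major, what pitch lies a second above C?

Db

Counting 1 letter step above C lands on D; in Ab major, that letter is Db.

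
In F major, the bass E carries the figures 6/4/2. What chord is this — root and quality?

The figures 6/4/2 indicate a seventh chord in third inversion.
In third inversion the root lies a second above the bass: a second above E in F major is F.
The chord tones are E, F, A, C, giving F major seventh.

F major seventh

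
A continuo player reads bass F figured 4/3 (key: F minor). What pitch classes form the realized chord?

The written figures 4/3 are shorthand for 6/4/3: the 6 is implied.
A third above F in this key is Ab.
A fourth above F in this key is Bb.
A sixth above F in this key is Db.
Together with the bass F, this spells Bb minor seventh in second inversion.

F, Ab, Bb, Db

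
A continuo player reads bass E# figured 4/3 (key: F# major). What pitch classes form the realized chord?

The written figures 4/3 are shorthand for 6/4/3: the 6 is implied.
A third above E# in this key is G#.
A fourth above E# in this key is A#.
A sixth above E# in this key is C#.
Together with the bass E#, this spells A# minor seventh in second inversion.

E#, G#, A#, C#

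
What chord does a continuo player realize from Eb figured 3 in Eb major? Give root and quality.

Eb major

The figures 3 indicate a triad in root position.
In root position the bass is the root, so the root is Eb.
The chord tones are Eb, G, Bb, giving Eb major.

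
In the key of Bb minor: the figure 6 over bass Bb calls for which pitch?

Counting 5 letter steps above Bb lands on G; in Bb minor, that letter is Gb.

Gb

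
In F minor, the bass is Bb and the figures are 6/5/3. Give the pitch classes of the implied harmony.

Bb, Db, F, G

A third above Bb in this key is Db.
A fifth above Bb in this key is F.
A sixth above Bb in this key is G.
Together with the bass Bb, this spells G half-diminished seventh in first inversion.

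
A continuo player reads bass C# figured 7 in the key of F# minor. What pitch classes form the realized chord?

C#, E, G#, B

The written figures 7 are shorthand for 7/5/3: the 5/3 are implied.
A third above C# in this key is E.
A fifth above C# in this key is G#.
A seventh above C# in this key is B.
Together with the bass C#, this spells C# minor seventh in root position.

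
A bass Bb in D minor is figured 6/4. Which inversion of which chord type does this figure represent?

triad, second inversion

Intervals of 6/4 above the bass form a triad; the bass is the fifth, so this is second inversion.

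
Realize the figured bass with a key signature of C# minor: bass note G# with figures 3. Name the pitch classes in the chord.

G#, B, D#

The written figures 3 are shorthand for 5/3: the 5 is implied.
A third above G# in this key is B.
A fifth above G# in this key is D#.
Together with the bass G#, this spells G# minor in root position.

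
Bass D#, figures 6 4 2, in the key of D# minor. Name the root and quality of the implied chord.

E# half-diminished seventh

The figures 6 4 2 indicate a seventh chord in third inversion.
In third inversion the root lies a second above the bass: a second above D# in D# minor is E#.
The chord tones are D#, E#, G#, B, giving E# half-diminished seventh.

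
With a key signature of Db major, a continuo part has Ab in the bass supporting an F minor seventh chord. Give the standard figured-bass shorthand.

6/5

Ab is the third of F minor seventh, so the chord is in first inversion.
A seventh chord in first inversion is figured 6/5/3, conventionally abbreviated 6/5.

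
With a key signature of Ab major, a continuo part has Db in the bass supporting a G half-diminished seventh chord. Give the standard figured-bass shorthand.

4/3

Db is the fifth of G half-diminished seventh, so the chord is in second inversion.
A seventh chord in second inversion is figured 6/4/3, conventionally abbreviated 4/3.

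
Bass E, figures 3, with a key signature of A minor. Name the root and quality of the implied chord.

E minor

The figures 3 indicate a triad in root position.
In root position the bass is the root, so the root is E.
The chord tones are E, G, B, giving E minor.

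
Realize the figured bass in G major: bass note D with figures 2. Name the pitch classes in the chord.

The written figures 2 are shorthand for 6/4/2: the 6/4 are implied.
A second above D in this key is E.
A fourth above D in this key is G.
A sixth above D in this key is B.
Together with the bass D, this spells E minor seventh in third inversion.

D, E, G, B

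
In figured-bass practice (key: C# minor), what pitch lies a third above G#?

Counting 2 letter steps above G# lands on B; in C# minor, that letter is B.

B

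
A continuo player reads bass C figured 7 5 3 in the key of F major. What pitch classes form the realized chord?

C, E, G, Bb

A third above C in this key is E.
A fifth above C in this key is G.
A seventh above C in this key is Bb.
Together with the bass C, this spells C dominant seventh in root position.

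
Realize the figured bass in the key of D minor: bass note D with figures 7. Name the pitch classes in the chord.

The written figures 7 are shorthand for 7/5/3: the 5/3 are implied.
A third above D in this key is F.
A fifth above D in this key is A.
A seventh above D in this key is C.
Together with the bass D, this spells D minor seventh in root position.

D, F, A, C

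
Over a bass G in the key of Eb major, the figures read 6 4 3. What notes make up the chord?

G, Bb, C, Eb

A third above G in this key is Bb.
A fourth above G in this key is C.
A sixth above G in this key is Eb.
Together with the bass G, this spells C minor seventh in second inversion.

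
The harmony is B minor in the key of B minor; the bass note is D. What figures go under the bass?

D is the third of B minor, so the chord is in first inversion.
A triad in first inversion is figured 6/3, conventionally abbreviated 6.

6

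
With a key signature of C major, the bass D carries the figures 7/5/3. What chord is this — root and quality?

The figures 7/5/3 indicate a seventh chord in root position.
In root position the bass is the root, so the root is D.
The chord tones are D, F, A, C, giving D minor seventh.

D minor seventh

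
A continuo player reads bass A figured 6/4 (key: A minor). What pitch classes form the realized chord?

A, D, F

A fourth above A in this key is D.
A sixth above A in this key is F.
Together with the bass A, this spells D minor in second inversion.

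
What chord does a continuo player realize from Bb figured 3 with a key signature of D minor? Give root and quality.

Bb major

The figures 3 indicate a triad in root position.
In root position the bass is the root, so the root is Bb.
The chord tones are Bb, D, F, giving Bb major.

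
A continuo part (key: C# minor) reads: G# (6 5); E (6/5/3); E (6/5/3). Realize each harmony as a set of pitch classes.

G# (6/5/3): G#, B, D#, E.
E (6/5/3): E, G#, B, C#.
E (6/5/3): E, G#, B, C#.

G#, B, D#, E | E, G#, B, C# | E, G#, B, C#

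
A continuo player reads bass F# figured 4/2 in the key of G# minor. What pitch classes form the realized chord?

The written figures 4/2 are shorthand for 6/4/2: the 6 is implied.
A second above F# in this key is G#.
A fourth above F# in this key is B.
A sixth above F# in this key is D#.
Together with the bass F#, this spells G# minor seventh in third inversion.

F#, G#, B, D#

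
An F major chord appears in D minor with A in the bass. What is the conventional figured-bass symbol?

6

A is the third of F major, so the chord is in first inversion.
A triad in first inversion is figured 6/3, conventionally abbreviated 6.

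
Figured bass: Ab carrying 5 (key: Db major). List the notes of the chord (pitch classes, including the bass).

Ab, C, Eb

The written figures 5 are shorthand for 5/3: the 3 is implied.
A third above Ab in this key is C.
A fifth above Ab in this key is Eb.
Together with the bass Ab, this spells Ab major in root position.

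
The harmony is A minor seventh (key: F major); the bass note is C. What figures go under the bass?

C is the third of A minor seventh, so the chord is in first inversion.
A seventh chord in first inversion is figured 6/5/3, conventionally abbreviated 6/5.

6/5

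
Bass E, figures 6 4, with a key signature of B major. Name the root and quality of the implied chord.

The figures 6 4 indicate a triad in second inversion.
In second inversion the root lies a fourth above the bass: a fourth above E in B major is A#.
The chord tones are E, A#, C#, giving A# diminished.

A# diminished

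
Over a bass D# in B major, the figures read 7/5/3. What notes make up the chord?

D#, F#, A#, C#

A third above D# in this key is F#.
A fifth above D# in this key is A#.
A seventh above D# in this key is C#.
Together with the bass D#, this spells D# minor seventh in root position.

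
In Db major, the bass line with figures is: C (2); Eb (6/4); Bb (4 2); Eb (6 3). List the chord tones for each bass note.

C, Db, F, Ab | Eb, Ab, C | Bb, C, Eb, Gb | Eb, Gb, C

C (6/4/2): C, Db, F, Ab.
Eb (6/4): Eb, Ab, C.
Bb (6/4/2): Bb, C, Eb, Gb.
Eb (6/3): Eb, Gb, C.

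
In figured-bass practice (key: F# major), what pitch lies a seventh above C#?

Counting 6 letter steps above C# lands on B; in F# major, that letter is B.

B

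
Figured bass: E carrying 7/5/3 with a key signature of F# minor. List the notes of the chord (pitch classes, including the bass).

A third above E in this key is G#.
A fifth above E in this key is B.
A seventh above E in this key is D.
Together with the bass E, this spells E dominant seventh in root position.

E, G#, B, D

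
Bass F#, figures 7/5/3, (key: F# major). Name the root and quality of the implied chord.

F# major seventh

The figures 7/5/3 indicate a seventh chord in root position.
In root position the bass is the root, so the root is F#.
The chord tones are F#, A#, C#, E#, giving F# major seventh.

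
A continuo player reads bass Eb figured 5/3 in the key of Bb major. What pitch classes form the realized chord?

Eb, G, Bb

A third above Eb in this key is G.
A fifth above Eb in this key is Bb.
Together with the bass Eb, this spells Eb major in root position.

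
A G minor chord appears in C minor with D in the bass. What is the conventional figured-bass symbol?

6/4

D is the fifth of G minor, so the chord is in second inversion.
A triad in second inversion is figured 6/4, conventionally abbreviated 6/4.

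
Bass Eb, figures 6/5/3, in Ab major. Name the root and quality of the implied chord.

C minor seventh

The figures 6/5/3 indicate a seventh chord in first inversion.
In first inversion the root lies a sixth above the bass: a sixth above Eb in Ab major is C.
The chord tones are Eb, G, Bb, C, giving C minor seventh.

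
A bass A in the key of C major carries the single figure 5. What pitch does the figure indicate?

Counting 4 letter steps above A lands on E; in C major, that letter is E.

E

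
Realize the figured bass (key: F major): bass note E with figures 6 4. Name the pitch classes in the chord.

E, A, C

A fourth above E in this key is A.
A sixth above E in this key is C.
Together with the bass E, this spells A minor in second inversion.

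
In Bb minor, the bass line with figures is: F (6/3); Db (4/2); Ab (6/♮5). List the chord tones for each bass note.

F (6/3): F, Ab, Db.
Db (6/4/2): Db, Eb, Gb, Bb.
Ab (6/♮5/3): Ab, C, E, F.

F, Ab, Db | Db, Eb, Gb, Bb | Ab, C, E, F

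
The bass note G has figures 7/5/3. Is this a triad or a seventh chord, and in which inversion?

seventh chord, root position

Intervals of 7/5/3 above the bass form a seventh chord; the bass is the root, so this is root position.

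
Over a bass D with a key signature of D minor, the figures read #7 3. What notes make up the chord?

D, F, A, C#

The written figures #7 3 are shorthand for 7/5/3: the 5 is implied.
A third above D in this key is F.
A fifth above D in this key is A.
A seventh above D in this key is C, raised to C# by the sharp.
Together with the bass D, this spells D minor-major seventh in root position.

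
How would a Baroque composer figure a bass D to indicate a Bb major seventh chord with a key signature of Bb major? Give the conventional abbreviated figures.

6/5

D is the third of Bb major seventh, so the chord is in first inversion.
A seventh chord in first inversion is figured 6/5/3, conventionally abbreviated 6/5.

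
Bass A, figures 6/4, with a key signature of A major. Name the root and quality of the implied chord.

The figures 6/4 indicate a triad in second inversion.
In second inversion the root lies a fourth above the bass: a fourth above A in A major is D.
The chord tones are A, D, F#, giving D major.

D major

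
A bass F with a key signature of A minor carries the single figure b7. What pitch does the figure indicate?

Eb

Counting 6 letter steps above F lands on E; in A minor, that letter is E.
The b7 figure lowers it a semitone, giving Eb.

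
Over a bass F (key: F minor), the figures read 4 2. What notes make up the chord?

The written figures 4 2 are shorthand for 6/4/2: the 6 is implied.
A second above F in this key is G.
A fourth above F in this key is Bb.
A sixth above F in this key is Db.
Together with the bass F, this spells G half-diminished seventh in third inversion.

F, G, Bb, Db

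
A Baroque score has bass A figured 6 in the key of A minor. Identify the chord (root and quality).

The figures 6 indicate a triad in first inversion.
In first inversion the root lies a sixth above the bass: a sixth above A in A minor is F.
The chord tones are A, C, F, giving F major.

F major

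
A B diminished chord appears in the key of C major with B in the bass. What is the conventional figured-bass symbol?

B is the root of B diminished, so the chord is in root position.
A triad in root position is figured 5/3, conventionally abbreviated (no figures — root-position triad).

no figures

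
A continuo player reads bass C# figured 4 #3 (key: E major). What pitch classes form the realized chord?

C#, E#, F#, A

The written figures 4 #3 are shorthand for 6/4/3: the 6 is implied.
A third above C# in this key is E, raised to E# by the sharp.
A fourth above C# in this key is F#.
A sixth above C# in this key is A.
Together with the bass C#, this spells F# minor-major seventh in second inversion.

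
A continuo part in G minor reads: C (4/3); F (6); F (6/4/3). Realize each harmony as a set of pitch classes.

C, Eb, F, A | F, A, D | F, A, Bb, D

C (6/4/3): C, Eb, F, A.
F (6/3): F, A, D.
F (6/4/3): F, A, Bb, D.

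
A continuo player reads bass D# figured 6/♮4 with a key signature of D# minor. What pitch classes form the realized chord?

D#, G, B

A fourth above D# in this key is G#, made natural (G) by the ♮ figure.
A sixth above D# in this key is B.
Together with the bass D#, this spells G augmented in second inversion.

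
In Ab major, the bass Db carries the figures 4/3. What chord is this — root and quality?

The figures 4/3 indicate a seventh chord in second inversion.
In second inversion the root lies a fourth above the bass: a fourth above Db in Ab major is G.
The chord tones are Db, F, G, Bb, giving G half-diminished seventh.

G half-diminished seventh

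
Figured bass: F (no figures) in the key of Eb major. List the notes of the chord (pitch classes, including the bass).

An unfigured bass implies 5/3.
A third above F in this key is Ab.
A fifth above F in this key is C.
Together with the bass F, this spells F minor in root position.

F, Ab, C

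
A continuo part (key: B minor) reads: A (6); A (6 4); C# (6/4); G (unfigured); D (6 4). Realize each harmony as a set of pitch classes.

A (6/3): A, C#, F#.
A (6/4): A, D, F#.
C# (6/4): C#, F#, A.
G (5/3): G, B, D.
D (6/4): D, G, B.

A, C#, F# | A, D, F# | C#, F#, A | G, B, D | D, G, B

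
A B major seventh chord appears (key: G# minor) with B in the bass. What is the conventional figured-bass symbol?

B is the root of B major seventh, so the chord is in root position.
A seventh chord in root position is figured 7/5/3, conventionally abbreviated 7.

7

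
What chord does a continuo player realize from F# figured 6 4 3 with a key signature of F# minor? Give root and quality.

The figures 6 4 3 indicate a seventh chord in second inversion.
In second inversion the root lies a fourth above the bass: a fourth above F# in F# minor is B.
The chord tones are F#, A, B, D, giving B minor seventh.

B minor seventh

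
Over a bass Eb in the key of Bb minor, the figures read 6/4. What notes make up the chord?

Eb, Ab, C

A fourth above Eb in this key is Ab.
A sixth above Eb in this key is C.
Together with the bass Eb, this spells Ab major in second inversion.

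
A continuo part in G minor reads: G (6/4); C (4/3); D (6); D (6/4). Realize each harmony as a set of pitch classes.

G, C, Eb | C, Eb, F, A | D, F, Bb | D, G, Bb

G (6/4): G, C, Eb.
C (6/4/3): C, Eb, F, A.
D (6/3): D, F, Bb.
D (6/4): D, G, Bb.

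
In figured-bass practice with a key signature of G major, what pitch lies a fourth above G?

C

Counting 3 letter steps above G lands on C; in G major, that letter is C.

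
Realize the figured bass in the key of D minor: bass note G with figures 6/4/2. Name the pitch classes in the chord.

A second above G in this key is A.
A fourth above G in this key is C.
A sixth above G in this key is E.
Together with the bass G, this spells A minor seventh in third inversion.

G, A, C, E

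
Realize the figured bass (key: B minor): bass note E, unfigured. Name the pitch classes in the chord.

E, G, B

An unfigured bass implies 5/3.
A third above E in this key is G.
A fifth above E in this key is B.
Together with the bass E, this spells E minor in root position.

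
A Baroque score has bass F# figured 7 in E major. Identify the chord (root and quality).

F# minor seventh

The figures 7 indicate a seventh chord in root position.
In root position the bass is the root, so the root is F#.
The chord tones are F#, A, C#, E, giving F# minor seventh.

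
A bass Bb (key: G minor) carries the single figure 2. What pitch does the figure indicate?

C

Counting 1 letter step above Bb lands on C; in G minor, that letter is C.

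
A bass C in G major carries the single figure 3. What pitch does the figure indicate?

Counting 2 letter steps above C lands on E; in G major, that letter is E.

E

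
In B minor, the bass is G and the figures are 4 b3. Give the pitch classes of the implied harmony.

The written figures 4 b3 are shorthand for 6/4/3: the 6 is implied.
A third above G in this key is B, lowered to Bb by the flat.
A fourth above G in this key is C#.
A sixth above G in this key is E.
Together with the bass G, this spells C# diminished seventh in second inversion.

G, Bb, C#, E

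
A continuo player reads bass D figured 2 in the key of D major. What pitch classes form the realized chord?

The written figures 2 are shorthand for 6/4/2: the 6/4 are implied.
A second above D in this key is E.
A fourth above D in this key is G.
A sixth above D in this key is B.
Together with the bass D, this spells E minor seventh in third inversion.

D, E, G, B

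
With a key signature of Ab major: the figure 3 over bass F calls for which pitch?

Counting 2 letter steps above F lands on A; in Ab major, that letter is Ab.

Ab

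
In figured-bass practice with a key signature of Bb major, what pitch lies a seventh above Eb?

Counting 6 letter steps above Eb lands on D; in Bb major, that letter is D.

D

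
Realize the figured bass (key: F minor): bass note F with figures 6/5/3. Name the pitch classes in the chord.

F, Ab, C, Db

A third above F in this key is Ab.
A fifth above F in this key is C.
A sixth above F in this key is Db.
Together with the bass F, this spells Db major seventh in first inversion.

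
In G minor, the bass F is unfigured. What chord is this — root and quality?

An unfigured bass indicates a triad in root position.
In root position the bass is the root, so the root is F.
The chord tones are F, A, C, giving F major.

F major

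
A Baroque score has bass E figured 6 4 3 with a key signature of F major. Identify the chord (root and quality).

A minor seventh

The figures 6 4 3 indicate a seventh chord in second inversion.
In second inversion the root lies a fourth above the bass: a fourth above E in F major is A.
The chord tones are E, G, A, C, giving A minor seventh.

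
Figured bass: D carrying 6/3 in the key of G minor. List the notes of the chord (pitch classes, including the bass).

D, F, Bb

A third above D in this key is F.
A sixth above D in this key is Bb.
Together with the bass D, this spells Bb major in first inversion.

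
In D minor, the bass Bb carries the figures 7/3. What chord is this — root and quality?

Bb major seventh

The figures 7/3 indicate a seventh chord in root position.
In root position the bass is the root, so the root is Bb.
The chord tones are Bb, D, F, A, giving Bb major seventh.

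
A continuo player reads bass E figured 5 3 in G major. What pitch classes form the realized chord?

A third above E in this key is G.
A fifth above E in this key is B.
Together with the bass E, this spells E minor in root position.

E, G, B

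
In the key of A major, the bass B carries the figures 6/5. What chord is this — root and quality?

G# half-diminished seventh

The figures 6/5 indicate a seventh chord in first inversion.
In first inversion the root lies a sixth above the bass: a sixth above B in A major is G#.
The chord tones are B, D, F#, G#, giving G# half-diminished seventh.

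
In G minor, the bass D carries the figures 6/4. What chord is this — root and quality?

G minor

The figures 6/4 indicate a triad in second inversion.
In second inversion the root lies a fourth above the bass: a fourth above D in G minor is G.
The chord tones are D, G, Bb, giving G minor.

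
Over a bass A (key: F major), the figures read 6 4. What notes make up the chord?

A fourth above A in this key is D.
A sixth above A in this key is F.
Together with the bass A, this spells D minor in second inversion.

A, D, F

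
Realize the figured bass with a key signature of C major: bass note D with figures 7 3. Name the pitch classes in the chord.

D, F, A, C

The written figures 7 3 are shorthand for 7/5/3: the 5 is implied.
A third above D in this key is F.
A fifth above D in this key is A.
A seventh above D in this key is C.
Together with the bass D, this spells D minor seventh in root position.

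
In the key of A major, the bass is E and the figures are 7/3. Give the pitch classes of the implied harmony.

E, G#, B, D

The written figures 7/3 are shorthand for 7/5/3: the 5 is implied.
A third above E in this key is G#.
A fifth above E in this key is B.
A seventh above E in this key is D.
Together with the bass E, this spells E dominant seventh in root position.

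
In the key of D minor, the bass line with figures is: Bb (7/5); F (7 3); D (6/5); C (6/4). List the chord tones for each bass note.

Bb, D, F, A | F, A, C, E | D, F, A, Bb | C, F, A

Bb (7/5/3): Bb, D, F, A.
F (7/5/3): F, A, C, E.
D (6/5/3): D, F, A, Bb.
C (6/4): C, F, A.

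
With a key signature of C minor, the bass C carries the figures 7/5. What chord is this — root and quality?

The figures 7/5 indicate a seventh chord in root position.
In root position the bass is the root, so the root is C.
The chord tones are C, Eb, G, Bb, giving C minor seventh.

C minor seventh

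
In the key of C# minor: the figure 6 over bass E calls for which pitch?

C#

Counting 5 letter steps above E lands on C; in C# minor, that letter is C#.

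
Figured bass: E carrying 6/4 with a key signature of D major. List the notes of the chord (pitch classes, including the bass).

A fourth above E in this key is A.
A sixth above E in this key is C#.
Together with the bass E, this spells A major in second inversion.

E, A, C#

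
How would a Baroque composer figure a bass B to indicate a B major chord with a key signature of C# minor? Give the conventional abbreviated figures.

B is the root of B major, so the chord is in root position.
A triad in root position is figured 5/3, conventionally abbreviated (no figures — root-position triad).

no figures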